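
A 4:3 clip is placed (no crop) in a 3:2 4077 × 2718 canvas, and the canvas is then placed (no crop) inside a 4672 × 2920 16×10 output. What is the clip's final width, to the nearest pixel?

4:3 in 4077×2718: fills the height, so the clip is 3624.00 × 2718.00.
3:2 in 4672×2920: fills the height, so the intermediate becomes 4380.00 × 2920.00 — a scale of ×1.0743.
Applying the same ×1.0743: 3624.00 → 3893.33.

3893 px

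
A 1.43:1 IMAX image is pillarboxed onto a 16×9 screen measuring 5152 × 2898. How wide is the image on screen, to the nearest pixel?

4144 px

1.43:1 IMAX is narrower than 16×9, so it spans the full height.
Content width = 2898 × 1.430 ≈ 4144.14 px.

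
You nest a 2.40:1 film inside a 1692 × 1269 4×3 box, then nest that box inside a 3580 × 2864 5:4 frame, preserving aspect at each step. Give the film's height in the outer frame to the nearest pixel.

1492 px

First fit — 2.40:1 into 1692×1269 spans the width: 1692.00 × 705.00.
4×3 in 3580×2864: fills the width, so the intermediate becomes 3580.00 × 2685.00 — a scale of ×2.1158.
The film scales with it: height 705.00 × 2.1158 ≈ 1491.67.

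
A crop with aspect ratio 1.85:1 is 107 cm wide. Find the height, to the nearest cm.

58 cm

107 / 1.850 = 57.84.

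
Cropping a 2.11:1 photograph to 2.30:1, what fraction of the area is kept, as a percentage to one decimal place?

The width stays; only height is cut (since 2.30:1 is wider than 2.11:1).
(2.110)/(2.300) ≈ 0.917 of the area survives.

91.7%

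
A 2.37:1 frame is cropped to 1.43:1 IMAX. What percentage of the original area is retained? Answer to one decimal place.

60.3%

1.43:1 IMAX is narrower than 2.37:1, so the crop keeps the full height and trims the width.
Fraction kept = (1.430)/(2.370) ≈ 60.34%.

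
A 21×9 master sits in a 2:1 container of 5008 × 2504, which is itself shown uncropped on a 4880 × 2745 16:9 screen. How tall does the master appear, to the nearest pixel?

Inside the 5008×2504 canvas the master is width-limited at 5008.00 × 2146.29.
Second fit — the 2:1 canvas into 4880×2745 spans the width: 4880.00 × 2440.00 (×0.9744 from 5008×2504).
The master scales with it: height 2146.29 × 0.9744 ≈ 2091.43.

2091 px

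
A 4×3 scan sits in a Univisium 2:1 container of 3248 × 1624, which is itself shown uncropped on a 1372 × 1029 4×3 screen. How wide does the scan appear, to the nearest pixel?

915 px

First fit — 4×3 into 3248×1624 spans the height: 2165.33 × 1624.00.
The Univisium 2:1 canvas is width-limited in 1372×1029, giving 1372.00 × 686.00; scale factor 0.4224.
So the scan's width is 2165.33 × 0.4224 ≈ 914.67.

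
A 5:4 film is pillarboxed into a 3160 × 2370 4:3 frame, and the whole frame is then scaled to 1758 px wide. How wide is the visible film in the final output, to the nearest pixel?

In the 3160×2370 frame the film fills the height: width = 2370 × 5/4 ≈ 2962.50 px.
Scaling 3160 → 1758 is ×0.5563, so the width becomes 2962.50 × 0.5563 ≈ 1648.12 px.

1648 px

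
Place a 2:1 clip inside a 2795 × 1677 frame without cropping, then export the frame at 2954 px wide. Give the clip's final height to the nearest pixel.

1477 px

Fitted into 2795×1677, the clip spans the width; its height is 2795 × 1/2 ≈ 1397.50 px.
Resizing to 2954 px wide multiplies everything by 1.0569: 1397.50 → 1477.00 px.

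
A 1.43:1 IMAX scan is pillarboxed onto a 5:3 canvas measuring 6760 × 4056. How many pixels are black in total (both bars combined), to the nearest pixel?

3893436 pixels

1.43:1 IMAX (1.430) < 5:3 (1.667), so the scan fills the height.
Content width = 4056 × 1.430 ≈ 5800.0800 px.
Black = 6760 − 5800.0800 = 959.9200 px.
That's 959.9200 × 4056 ≈ 3893436 black pixels.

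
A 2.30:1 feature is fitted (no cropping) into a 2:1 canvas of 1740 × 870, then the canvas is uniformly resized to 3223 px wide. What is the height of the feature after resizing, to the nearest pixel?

1401 px

At 1740×870 the feature is width-limited, so height = 1740 / 2.300 ≈ 756.52 px.
Resizing to 3223 px wide multiplies everything by 1.8523: 756.52 → 1401.30 px.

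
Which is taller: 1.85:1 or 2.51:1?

1.85 and 2.51; 2.51 > 1.85. The smaller width-to-height ratio is the taller frame.

1.85:1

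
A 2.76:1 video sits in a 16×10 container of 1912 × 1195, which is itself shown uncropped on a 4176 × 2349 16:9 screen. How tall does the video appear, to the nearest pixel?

1362 px

2.76:1 in 1912×1195: fills the width, so the video is 1912.00 × 692.75.
16×10 in 4176×2349: fills the height, so the intermediate becomes 3758.40 × 2349.00 — a scale of ×1.9657.
So the video's height is 692.75 × 1.9657 ≈ 1361.74.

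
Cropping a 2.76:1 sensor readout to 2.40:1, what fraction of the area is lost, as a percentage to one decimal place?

13.0%

Going from 2.76:1 to 2.40:1 means cutting width while keeping height.
(2.400)/(2.760) ≈ 0.870 of the area survives, leaving 13.04% discarded.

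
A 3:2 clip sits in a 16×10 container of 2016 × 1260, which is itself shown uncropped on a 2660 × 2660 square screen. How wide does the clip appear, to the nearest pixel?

Inside the 2016×1260 canvas the clip is height-limited at 1890.00 × 1260.00.
The 16×10 canvas is width-limited in 2660×2660, giving 2660.00 × 1662.50; scale factor 1.3194.
The clip scales with it: width 1890.00 × 1.3194 ≈ 2493.75.

2494 px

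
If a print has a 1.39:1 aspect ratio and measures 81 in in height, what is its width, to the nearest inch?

At 1.39:1, 81 × 1.390 ≈ 112.59.

113 in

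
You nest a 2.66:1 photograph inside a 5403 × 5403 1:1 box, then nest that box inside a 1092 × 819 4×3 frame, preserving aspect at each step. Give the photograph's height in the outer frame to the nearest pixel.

308 px

2.66:1 in 5403×5403: fills the width, so the photograph is 5403.00 × 2031.20.
1:1 in 1092×819: fills the height, so the intermediate becomes 819.00 × 819.00 — a scale of ×0.1516.
The photograph scales with it: height 2031.20 × 0.1516 ≈ 307.89.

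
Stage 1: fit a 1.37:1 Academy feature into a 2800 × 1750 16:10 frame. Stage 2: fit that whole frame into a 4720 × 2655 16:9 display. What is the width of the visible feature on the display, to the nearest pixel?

First fit — 1.37:1 Academy into 2800×1750 spans the height: 2397.50 × 1750.00.
Second fit — the 16:10 canvas into 4720×2655 spans the height: 4248.00 × 2655.00 (×1.5171 from 2800×1750).
The feature scales with it: width 2397.50 × 1.5171 ≈ 3637.35.

3637 px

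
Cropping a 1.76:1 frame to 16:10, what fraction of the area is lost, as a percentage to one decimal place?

9.1%

The height stays; only width is cut (since 16:10 is narrower than 1.76:1).
Fraction kept = (1.600)/(1.760) ≈ 90.91%, so 9.09% is lost.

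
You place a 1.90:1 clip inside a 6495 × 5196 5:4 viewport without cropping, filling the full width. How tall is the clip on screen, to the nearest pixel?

3418 px

The clip is 6495 / 1.900 ≈ 3418.42 px tall.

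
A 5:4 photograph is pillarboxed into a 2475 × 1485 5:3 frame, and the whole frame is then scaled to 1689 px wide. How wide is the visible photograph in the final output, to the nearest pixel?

At 2475×1485 the photograph is height-limited, so width = 1485 × 5/4 ≈ 1856.25 px.
The frame scales by 1689/2475 = 0.6824; 1856.25 × 0.6824 ≈ 1266.75 px.

1267 px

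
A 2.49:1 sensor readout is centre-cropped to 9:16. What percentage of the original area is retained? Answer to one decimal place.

Going from 2.49:1 to 9:16 means cutting width while keeping height.
Fraction kept = (0.562)/(2.490) ≈ 22.59%.

22.6%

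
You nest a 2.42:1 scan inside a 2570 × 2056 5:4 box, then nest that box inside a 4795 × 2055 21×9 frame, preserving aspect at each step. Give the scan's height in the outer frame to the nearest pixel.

2.42:1 in 2570×2056: fills the width, so the scan is 2570.00 × 1061.98.
5:4 in 4795×2055: fills the height, so the intermediate becomes 2568.75 × 2055.00 — a scale of ×0.9995.
The scan scales with it: height 1061.98 × 0.9995 ≈ 1061.47.

1061 px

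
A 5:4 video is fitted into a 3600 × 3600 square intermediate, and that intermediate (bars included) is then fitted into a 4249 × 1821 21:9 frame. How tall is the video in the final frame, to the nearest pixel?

5:4 in 3600×3600: fills the width, so the video is 3600.00 × 2880.00.
The square canvas is height-limited in 4249×1821, giving 1821.00 × 1821.00; scale factor 0.5058.
So the video's height is 2880.00 × 0.5058 ≈ 1456.80.

1457 px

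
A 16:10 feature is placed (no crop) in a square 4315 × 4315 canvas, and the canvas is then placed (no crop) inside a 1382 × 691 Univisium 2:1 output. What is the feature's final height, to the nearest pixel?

Inside the 4315×4315 canvas the feature is width-limited at 4315.00 × 2696.88.
The square canvas is height-limited in 1382×691, giving 691.00 × 691.00; scale factor 0.1601.
The feature scales with it: height 2696.88 × 0.1601 ≈ 431.88.

432 px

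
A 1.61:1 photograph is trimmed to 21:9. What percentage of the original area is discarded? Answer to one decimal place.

31.0%

Going from 1.61:1 to 21:9 means cutting height while keeping width.
Fraction kept = (1.610)/(2.333) ≈ 69.00%, so 31.00% is lost.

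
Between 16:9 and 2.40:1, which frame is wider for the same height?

16:9 = 1.778 and 2.4; 2.4 > 1.778.

2.40:1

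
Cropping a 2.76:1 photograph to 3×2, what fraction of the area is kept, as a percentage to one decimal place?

54.3%

The height stays; only width is cut (since 3×2 is narrower than 2.76:1).
Fraction kept = (1.500)/(2.760) ≈ 54.35%.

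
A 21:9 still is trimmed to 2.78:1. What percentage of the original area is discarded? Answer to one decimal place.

2.78:1 is wider than 21:9, so the crop keeps the full width and trims the height.
Area ratio = (2.333)/(2.780) = 83.93%; the remaining 16.07% is cropped out.

16.1%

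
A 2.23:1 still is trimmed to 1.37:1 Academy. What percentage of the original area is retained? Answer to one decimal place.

Going from 2.23:1 to 1.37:1 Academy means cutting width while keeping height.
Area ratio = (1.370)/(2.230) = 61.43% retained.

61.4%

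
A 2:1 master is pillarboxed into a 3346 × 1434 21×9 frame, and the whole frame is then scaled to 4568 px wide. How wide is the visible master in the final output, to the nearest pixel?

At 3346×1434 the master is height-limited, so width = 1434 × 2/1 ≈ 2868.00 px.
Resizing to 4568 px wide multiplies everything by 1.3652: 2868.00 → 3915.43 px.

3915 px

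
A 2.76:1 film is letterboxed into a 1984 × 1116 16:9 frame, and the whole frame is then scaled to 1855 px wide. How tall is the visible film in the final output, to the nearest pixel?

672 px

Fitted into 1984×1116, the film spans the width; its height is 1984 / 2.760 ≈ 718.84 px.
The frame scales by 1855/1984 = 0.9350; 718.84 × 0.9350 ≈ 672.10 px.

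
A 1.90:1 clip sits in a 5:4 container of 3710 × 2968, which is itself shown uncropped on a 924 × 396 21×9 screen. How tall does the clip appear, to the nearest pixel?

First fit — 1.90:1 into 3710×2968 spans the width: 3710.00 × 1952.63.
Second fit — the 5:4 canvas into 924×396 spans the height: 495.00 × 396.00 (×0.1334 from 3710×2968).
Applying the same ×0.1334: 1952.63 → 260.53.

261 px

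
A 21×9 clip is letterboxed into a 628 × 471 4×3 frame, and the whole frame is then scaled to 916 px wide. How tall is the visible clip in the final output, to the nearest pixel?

393 px

At 628×471 the clip is width-limited, so height = 628 × 9/21 ≈ 269.14 px.
Resizing to 916 px wide multiplies everything by 1.4586: 269.14 → 392.57 px.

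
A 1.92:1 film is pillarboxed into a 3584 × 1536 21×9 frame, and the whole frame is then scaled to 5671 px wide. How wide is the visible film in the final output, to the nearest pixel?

In the 3584×1536 frame the film fills the height: width = 1536 × 1.920 ≈ 2949.12 px.
The frame scales by 5671/3584 = 1.5823; 2949.12 × 1.5823 ≈ 4666.42 px.

4666 px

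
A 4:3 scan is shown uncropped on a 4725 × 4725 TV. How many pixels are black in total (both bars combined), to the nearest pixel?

4:3 (1.333) > 1:1 (1.000), so the scan fills the width.
That makes the image 3543.7500 px tall (4725 × 3/4).
4725 − 3543.7500 = 1181.2500 px of bars.
That's 1181.2500 × 4725 ≈ 5581406 black pixels.

5581406 pixels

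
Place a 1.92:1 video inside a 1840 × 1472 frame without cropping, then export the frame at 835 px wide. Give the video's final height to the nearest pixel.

At 1840×1472 the video is width-limited, so height = 1840 / 1.920 ≈ 958.33 px.
Resizing to 835 px wide multiplies everything by 0.4538: 958.33 → 434.90 px.

435 px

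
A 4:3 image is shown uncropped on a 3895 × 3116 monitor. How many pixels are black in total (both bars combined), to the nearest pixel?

758551 pixels

4:3 (1.333) > 5:4 (1.250), so the image fills the width.
The image is 3895 × 3/4 ≈ 2921.2500 px tall.
3116 − 2921.2500 = 194.7500 px of bars.
That's 194.7500 × 3895 ≈ 758551 black pixels.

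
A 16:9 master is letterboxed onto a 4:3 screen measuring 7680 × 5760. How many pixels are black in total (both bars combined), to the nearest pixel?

16:9 (1.778) > 4:3 (1.333), so the master fills the width.
Content height = 7680 × 9/16 ≈ 4320.0000 px.
5760 − 4320.0000 = 1440.0000 px of bars.
Bar area = 1440.0000 × 7680 ≈ 11059200 px.

11059200 pixels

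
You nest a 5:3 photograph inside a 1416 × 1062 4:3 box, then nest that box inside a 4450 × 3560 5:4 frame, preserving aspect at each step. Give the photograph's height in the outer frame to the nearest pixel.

First fit — 5:3 into 1416×1062 spans the width: 1416.00 × 849.60.
Second fit — the 4:3 canvas into 4450×3560 spans the width: 4450.00 × 3337.50 (×3.1427 from 1416×1062).
So the photograph's height is 849.60 × 3.1427 ≈ 2670.00.

2670 px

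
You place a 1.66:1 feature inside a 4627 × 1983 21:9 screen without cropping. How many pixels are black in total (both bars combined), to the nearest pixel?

2647741 pixels

1.66:1 is narrower than 21:9, so it spans the full height.
That makes the image 3291.7800 px wide (1983 × 1.660).
4627 − 3291.7800 = 1335.2200 px of bars.
That's 1335.2200 × 1983 ≈ 2647741 black pixels.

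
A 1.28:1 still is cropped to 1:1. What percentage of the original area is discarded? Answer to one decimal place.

1:1 is narrower than 1.28:1, so the crop keeps the full height and trims the width.
Fraction kept = (1.000)/(1.280) ≈ 78.12%, so 21.88% is lost.

21.9%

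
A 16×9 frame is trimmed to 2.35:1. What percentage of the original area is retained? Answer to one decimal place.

The width stays; only height is cut (since 2.35:1 is wider than 16×9).
Area ratio = (1.778)/(2.350) = 75.65% retained.

75.7%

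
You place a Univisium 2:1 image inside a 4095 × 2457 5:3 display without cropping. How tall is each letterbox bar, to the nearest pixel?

Univisium 2:1 is wider than 5:3, so it spans the full width.
That makes the image 2047.50 px tall (4095 × 1/2).
2457 − 2047.50 = 409.50 px of bars (204.75 each).

205 px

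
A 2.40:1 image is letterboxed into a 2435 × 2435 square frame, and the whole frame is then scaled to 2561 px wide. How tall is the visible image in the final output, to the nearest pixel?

1067 px

In the 2435×2435 frame the image fills the width: height = 2435 / 2.400 ≈ 1014.58 px.
Resizing to 2561 px wide multiplies everything by 1.0517: 1014.58 → 1067.08 px.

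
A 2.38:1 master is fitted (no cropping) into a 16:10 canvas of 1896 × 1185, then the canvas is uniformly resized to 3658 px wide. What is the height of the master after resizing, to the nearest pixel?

At 1896×1185 the master is width-limited, so height = 1896 / 2.380 ≈ 796.64 px.
Resizing to 3658 px wide multiplies everything by 1.9293: 796.64 → 1536.97 px.

1537 px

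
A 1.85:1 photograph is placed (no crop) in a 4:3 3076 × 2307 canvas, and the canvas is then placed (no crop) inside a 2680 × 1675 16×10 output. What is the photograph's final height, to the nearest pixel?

1.85:1 in 3076×2307: fills the width, so the photograph is 3076.00 × 1662.70.
The 4:3 canvas is height-limited in 2680×1675, giving 2233.33 × 1675.00; scale factor 0.7261.
So the photograph's height is 1662.70 × 0.7261 ≈ 1207.21.

1207 px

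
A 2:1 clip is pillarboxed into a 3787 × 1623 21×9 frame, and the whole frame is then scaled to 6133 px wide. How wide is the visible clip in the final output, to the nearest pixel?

Fitted into 3787×1623, the clip spans the height; its width is 1623 × 2/1 ≈ 3246.00 px.
Resizing to 6133 px wide multiplies everything by 1.6195: 3246.00 → 5256.86 px.

5257 px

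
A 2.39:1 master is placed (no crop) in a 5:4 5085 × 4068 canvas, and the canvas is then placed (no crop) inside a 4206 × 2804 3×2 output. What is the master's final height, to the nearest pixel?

1467 px

Inside the 5085×4068 canvas the master is width-limited at 5085.00 × 2127.62.
The 5:4 canvas is height-limited in 4206×2804, giving 3505.00 × 2804.00; scale factor 0.6893.
Applying the same ×0.6893: 2127.62 → 1466.53.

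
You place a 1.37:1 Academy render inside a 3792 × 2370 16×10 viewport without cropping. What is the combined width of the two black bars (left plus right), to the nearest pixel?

545 px

Since 1.370 < 1.600, the render is height-limited.
The render is 2370 × 1.370 ≈ 3246.90 px wide.
Leftover width: 3792 − 3246.90 = 545.10 px.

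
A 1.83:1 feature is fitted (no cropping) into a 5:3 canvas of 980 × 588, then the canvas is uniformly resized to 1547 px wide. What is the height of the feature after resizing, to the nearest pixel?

In the 980×588 frame the feature fills the width: height = 980 / 1.830 ≈ 535.52 px.
Scaling 980 → 1547 is ×1.5786, so the height becomes 535.52 × 1.5786 ≈ 845.36 px.

845 px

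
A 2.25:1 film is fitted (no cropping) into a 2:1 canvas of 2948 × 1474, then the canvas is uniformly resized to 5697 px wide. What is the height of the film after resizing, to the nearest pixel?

2532 px

Fitted into 2948×1474, the film spans the width; its height is 2948 / 2.250 ≈ 1310.22 px.
Scaling 2948 → 5697 is ×1.9325, so the height becomes 1310.22 × 1.9325 ≈ 2532.00 px.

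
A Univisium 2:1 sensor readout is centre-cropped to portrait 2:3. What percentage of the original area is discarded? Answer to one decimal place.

Going from Univisium 2:1 to portrait 2:3 means cutting width while keeping height.
Area ratio = (0.667)/(2.000) = 33.33%; the remaining 66.67% is cropped out.

66.7%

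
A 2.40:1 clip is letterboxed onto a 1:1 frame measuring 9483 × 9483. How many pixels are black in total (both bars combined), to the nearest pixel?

52457585 pixels

Since 2.400 > 1.000, the clip is width-limited.
That makes the image 3951.2500 px tall (9483 / 2.400).
Leftover height: 9483 − 3951.2500 = 5531.7500 px.
Across the 9483-px span: 5531.7500 × 9483 ≈ 52457585 px.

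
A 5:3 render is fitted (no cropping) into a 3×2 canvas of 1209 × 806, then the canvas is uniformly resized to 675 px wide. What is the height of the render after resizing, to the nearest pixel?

405 px

In the 1209×806 frame the render fills the width: height = 1209 × 3/5 ≈ 725.40 px.
Resizing to 675 px wide multiplies everything by 0.5583: 725.40 → 405.00 px.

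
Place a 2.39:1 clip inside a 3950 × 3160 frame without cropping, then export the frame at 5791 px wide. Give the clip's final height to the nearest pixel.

2423 px

Fitted into 3950×3160, the clip spans the width; its height is 3950 / 2.390 ≈ 1652.72 px.
The frame scales by 5791/3950 = 1.4661; 1652.72 × 1.4661 ≈ 2423.01 px.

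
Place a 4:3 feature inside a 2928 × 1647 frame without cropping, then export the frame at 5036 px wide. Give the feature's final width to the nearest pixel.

3777 px

At 2928×1647 the feature is height-limited, so width = 1647 × 4/3 ≈ 2196.00 px.
The frame scales by 5036/2928 = 1.7199; 2196.00 × 1.7199 ≈ 3777.00 px.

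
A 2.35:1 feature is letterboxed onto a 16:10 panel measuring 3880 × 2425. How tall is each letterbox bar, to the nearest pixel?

2.35:1 (2.350) > 16:10 (1.600), so the feature fills the width.
That makes the image 1651.06 px tall (3880 / 2.350).
Leftover height: 2425 − 1651.06 = 773.94 px → 386.97 each side.

387 px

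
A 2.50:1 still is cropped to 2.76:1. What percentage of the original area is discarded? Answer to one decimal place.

9.4%

The width stays; only height is cut (since 2.76:1 is wider than 2.50:1).
Area ratio = (2.500)/(2.760) = 90.58%; the remaining 9.42% is cropped out.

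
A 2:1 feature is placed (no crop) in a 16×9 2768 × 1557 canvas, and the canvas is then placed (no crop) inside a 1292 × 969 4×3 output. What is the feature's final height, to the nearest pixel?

646 px

Inside the 2768×1557 canvas the feature is width-limited at 2768.00 × 1384.00.
Second fit — the 16×9 canvas into 1292×969 spans the width: 1292.00 × 726.75 (×0.4668 from 2768×1557).
So the feature's height is 1384.00 × 0.4668 ≈ 646.00.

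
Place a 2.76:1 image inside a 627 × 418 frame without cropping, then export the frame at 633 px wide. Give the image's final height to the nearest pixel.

229 px

In the 627×418 frame the image fills the width: height = 627 / 2.760 ≈ 227.17 px.
Scaling 627 → 633 is ×1.0096, so the height becomes 227.17 × 1.0096 ≈ 229.35 px.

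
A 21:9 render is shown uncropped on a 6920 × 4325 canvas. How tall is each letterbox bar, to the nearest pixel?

680 px

21:9 is wider than 16:10, so it spans the full width.
The render is 6920 × 9/21 ≈ 2965.71 px tall.
Leftover height: 4325 − 2965.71 = 1359.29 px → 679.64 each side.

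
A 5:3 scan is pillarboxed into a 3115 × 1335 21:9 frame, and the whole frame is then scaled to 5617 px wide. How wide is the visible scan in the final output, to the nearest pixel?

Fitted into 3115×1335, the scan spans the height; its width is 1335 × 5/3 ≈ 2225.00 px.
Scaling 3115 → 5617 is ×1.8032, so the width becomes 2225.00 × 1.8032 ≈ 4012.14 px.

4012 px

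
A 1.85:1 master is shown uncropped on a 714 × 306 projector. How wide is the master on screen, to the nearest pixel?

Since 1.850 < 2.333, the master is height-limited.
Content width = 306 × 1.850 ≈ 566.10 px.

566 px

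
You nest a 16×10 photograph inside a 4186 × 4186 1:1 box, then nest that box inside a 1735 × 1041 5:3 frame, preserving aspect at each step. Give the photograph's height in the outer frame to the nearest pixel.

First fit — 16×10 into 4186×4186 spans the width: 4186.00 × 2616.25.
The 1:1 canvas is height-limited in 1735×1041, giving 1041.00 × 1041.00; scale factor 0.2487.
So the photograph's height is 2616.25 × 0.2487 ≈ 650.62.

651 px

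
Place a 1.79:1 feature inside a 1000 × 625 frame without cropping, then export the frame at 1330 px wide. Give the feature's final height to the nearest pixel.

In the 1000×625 frame the feature fills the width: height = 1000 / 1.790 ≈ 558.66 px.
Resizing to 1330 px wide multiplies everything by 1.3300: 558.66 → 743.02 px.

743 px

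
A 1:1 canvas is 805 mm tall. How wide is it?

805 × 1/1 = 805.

805 mm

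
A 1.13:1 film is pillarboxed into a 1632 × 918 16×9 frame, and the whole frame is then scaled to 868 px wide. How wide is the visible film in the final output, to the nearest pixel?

Fitted into 1632×918, the film spans the height; its width is 918 × 1.130 ≈ 1037.34 px.
Resizing to 868 px wide multiplies everything by 0.5319: 1037.34 → 551.72 px.

552 px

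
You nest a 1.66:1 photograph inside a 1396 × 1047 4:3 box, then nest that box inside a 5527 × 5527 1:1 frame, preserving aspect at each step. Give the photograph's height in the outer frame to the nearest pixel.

3330 px

First fit — 1.66:1 into 1396×1047 spans the width: 1396.00 × 840.96.
4:3 in 5527×5527: fills the width, so the intermediate becomes 5527.00 × 4145.25 — a scale of ×3.9592.
The photograph scales with it: height 840.96 × 3.9592 ≈ 3329.52.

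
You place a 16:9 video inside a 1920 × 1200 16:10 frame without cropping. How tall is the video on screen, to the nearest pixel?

16:9 (1.778) > 16:10 (1.600), so the video fills the width.
The video is 1920 × 9/16 ≈ 1080.00 px tall.

1080 px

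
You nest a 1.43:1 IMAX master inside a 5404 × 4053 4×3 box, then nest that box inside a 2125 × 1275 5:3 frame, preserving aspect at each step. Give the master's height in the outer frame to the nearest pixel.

1.43:1 IMAX in 5404×4053: fills the width, so the master is 5404.00 × 3779.02.
Second fit — the 4×3 canvas into 2125×1275 spans the height: 1700.00 × 1275.00 (×0.3146 from 5404×4053).
Applying the same ×0.3146: 3779.02 → 1188.81.

1189 px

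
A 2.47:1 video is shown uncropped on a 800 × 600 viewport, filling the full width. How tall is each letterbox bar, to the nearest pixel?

138 px

That makes the image 323.89 px tall (800 / 2.470).
Leftover height: 600 − 323.89 = 276.11 px → 138.06 each side.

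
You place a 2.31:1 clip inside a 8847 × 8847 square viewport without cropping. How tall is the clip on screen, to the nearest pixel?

2.31:1 (2.310) > square (1.000), so the clip fills the width.
The clip is 8847 / 2.310 ≈ 3829.87 px tall.

3830 px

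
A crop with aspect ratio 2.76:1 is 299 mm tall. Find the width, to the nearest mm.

Width = 299 × 2.760 = 825.24.

825 mm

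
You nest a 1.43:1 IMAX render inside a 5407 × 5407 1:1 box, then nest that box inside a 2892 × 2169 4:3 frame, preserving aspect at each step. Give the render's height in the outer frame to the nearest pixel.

First fit — 1.43:1 IMAX into 5407×5407 spans the width: 5407.00 × 3781.12.
Second fit — the 1:1 canvas into 2892×2169 spans the height: 2169.00 × 2169.00 (×0.4011 from 5407×5407).
So the render's height is 3781.12 × 0.4011 ≈ 1516.78.

1517 px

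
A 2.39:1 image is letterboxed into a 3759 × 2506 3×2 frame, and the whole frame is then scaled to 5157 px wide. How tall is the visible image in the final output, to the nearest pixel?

In the 3759×2506 frame the image fills the width: height = 3759 / 2.390 ≈ 1572.80 px.
Scaling 3759 → 5157 is ×1.3719, so the height becomes 1572.80 × 1.3719 ≈ 2157.74 px.

2158 px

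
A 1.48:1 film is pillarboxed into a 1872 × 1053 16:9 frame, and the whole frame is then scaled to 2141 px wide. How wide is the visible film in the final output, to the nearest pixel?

In the 1872×1053 frame the film fills the height: width = 1053 × 1.480 ≈ 1558.44 px.
The frame scales by 2141/1872 = 1.1437; 1558.44 × 1.1437 ≈ 1782.38 px.

1782 px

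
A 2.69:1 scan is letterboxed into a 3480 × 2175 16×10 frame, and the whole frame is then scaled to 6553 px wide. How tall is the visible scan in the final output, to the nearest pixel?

In the 3480×2175 frame the scan fills the width: height = 3480 / 2.690 ≈ 1293.68 px.
The frame scales by 6553/3480 = 1.8830; 1293.68 × 1.8830 ≈ 2436.06 px.

2436 px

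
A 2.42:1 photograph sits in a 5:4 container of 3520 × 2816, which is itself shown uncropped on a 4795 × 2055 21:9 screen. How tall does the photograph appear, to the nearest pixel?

First fit — 2.42:1 into 3520×2816 spans the width: 3520.00 × 1454.55.
The 5:4 canvas is height-limited in 4795×2055, giving 2568.75 × 2055.00; scale factor 0.7298.
The photograph scales with it: height 1454.55 × 0.7298 ≈ 1061.47.

1061 px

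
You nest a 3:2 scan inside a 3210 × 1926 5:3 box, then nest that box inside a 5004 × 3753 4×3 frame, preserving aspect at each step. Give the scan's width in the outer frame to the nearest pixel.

3:2 in 3210×1926: fills the height, so the scan is 2889.00 × 1926.00.
5:3 in 5004×3753: fills the width, so the intermediate becomes 5004.00 × 3002.40 — a scale of ×1.5589.
So the scan's width is 2889.00 × 1.5589 ≈ 4503.60.

4504 px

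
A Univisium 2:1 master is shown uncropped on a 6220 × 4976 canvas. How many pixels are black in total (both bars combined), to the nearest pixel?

Univisium 2:1 (2.000) > 5:4 (1.250), so the master fills the width.
That makes the image 3110.0000 px tall (6220 × 1/2).
Black = 4976 − 3110.0000 = 1866.0000 px.
That's 1866.0000 × 6220 ≈ 11606520 black pixels.

11606520 pixels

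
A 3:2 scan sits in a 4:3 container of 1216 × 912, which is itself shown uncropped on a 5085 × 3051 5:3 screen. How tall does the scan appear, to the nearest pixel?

Inside the 1216×912 canvas the scan is width-limited at 1216.00 × 810.67.
4:3 in 5085×3051: fills the height, so the intermediate becomes 4068.00 × 3051.00 — a scale of ×3.3454.
Applying the same ×3.3454: 810.67 → 2712.00.

2712 px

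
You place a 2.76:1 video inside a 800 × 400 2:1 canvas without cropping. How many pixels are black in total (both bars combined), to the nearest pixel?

88116 pixels

Since 2.760 > 2.000, the video is width-limited.
That makes the image 289.8551 px tall (800 / 2.760).
Leftover height: 400 − 289.8551 = 110.1449 px.
Across the 800-px span: 110.1449 × 800 ≈ 88116 px.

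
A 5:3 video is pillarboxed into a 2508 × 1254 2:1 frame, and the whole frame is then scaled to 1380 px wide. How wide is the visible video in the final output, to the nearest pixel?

At 2508×1254 the video is height-limited, so width = 1254 × 5/3 ≈ 2090.00 px.
The frame scales by 1380/2508 = 0.5502; 2090.00 × 0.5502 ≈ 1150.00 px.

1150 px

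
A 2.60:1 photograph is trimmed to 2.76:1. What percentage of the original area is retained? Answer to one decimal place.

94.2%

2.76:1 is wider than 2.60:1, so the crop keeps the full width and trims the height.
Fraction kept = (2.600)/(2.760) ≈ 94.20%.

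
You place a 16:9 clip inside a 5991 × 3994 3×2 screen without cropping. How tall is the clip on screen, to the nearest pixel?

3370 px

Since 1.778 > 1.500, the clip is width-limited.
Content height = 5991 × 9/16 ≈ 3369.94 px.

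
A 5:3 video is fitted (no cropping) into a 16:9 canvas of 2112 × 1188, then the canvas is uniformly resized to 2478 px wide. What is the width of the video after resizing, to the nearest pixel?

2323 px

In the 2112×1188 frame the video fills the height: width = 1188 × 5/3 ≈ 1980.00 px.
Scaling 2112 → 2478 is ×1.1733, so the width becomes 1980.00 × 1.1733 ≈ 2323.12 px.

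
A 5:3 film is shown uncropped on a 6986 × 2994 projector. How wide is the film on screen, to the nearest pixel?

4990 px

5:3 is narrower than 21×9, so it spans the full height.
That makes the image 4990.00 px wide (2994 × 5/3).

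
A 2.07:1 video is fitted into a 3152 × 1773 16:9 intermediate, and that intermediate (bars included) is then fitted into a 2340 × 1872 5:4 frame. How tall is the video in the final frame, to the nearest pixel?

Inside the 3152×1773 canvas the video is width-limited at 3152.00 × 1522.71.
Second fit — the 16:9 canvas into 2340×1872 spans the width: 2340.00 × 1316.25 (×0.7424 from 3152×1773).
So the video's height is 1522.71 × 0.7424 ≈ 1130.43.

1130 px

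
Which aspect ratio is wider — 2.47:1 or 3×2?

2.47:1

2.47 and 3×2 = 1.5; 2.47 > 1.5.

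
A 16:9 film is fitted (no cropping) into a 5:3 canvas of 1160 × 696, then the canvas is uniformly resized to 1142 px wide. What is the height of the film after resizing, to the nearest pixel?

642 px

At 1160×696 the film is width-limited, so height = 1160 × 9/16 ≈ 652.50 px.
Resizing to 1142 px wide multiplies everything by 0.9845: 652.50 → 642.38 px.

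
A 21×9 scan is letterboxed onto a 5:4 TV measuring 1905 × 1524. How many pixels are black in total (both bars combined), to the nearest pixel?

1347924 pixels

Since 2.333 > 1.250, the scan is width-limited.
Content height = 1905 × 9/21 ≈ 816.4286 px.
Black = 1524 − 816.4286 = 707.5714 px.
Bar area = 707.5714 × 1905 ≈ 1347924 px.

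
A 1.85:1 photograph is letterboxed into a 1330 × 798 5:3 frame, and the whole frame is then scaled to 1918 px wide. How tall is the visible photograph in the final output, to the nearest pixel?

1037 px

At 1330×798 the photograph is width-limited, so height = 1330 / 1.850 ≈ 718.92 px.
Scaling 1330 → 1918 is ×1.4421, so the height becomes 718.92 × 1.4421 ≈ 1036.76 px.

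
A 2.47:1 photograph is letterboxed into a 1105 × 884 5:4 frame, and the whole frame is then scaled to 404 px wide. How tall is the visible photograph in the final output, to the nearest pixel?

At 1105×884 the photograph is width-limited, so height = 1105 / 2.470 ≈ 447.37 px.
Resizing to 404 px wide multiplies everything by 0.3656: 447.37 → 163.56 px.

164 px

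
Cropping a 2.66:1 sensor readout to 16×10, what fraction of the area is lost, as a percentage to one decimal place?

Going from 2.66:1 to 16×10 means cutting width while keeping height.
Fraction kept = (1.600)/(2.660) ≈ 60.15%, so 39.85% is lost.

39.8%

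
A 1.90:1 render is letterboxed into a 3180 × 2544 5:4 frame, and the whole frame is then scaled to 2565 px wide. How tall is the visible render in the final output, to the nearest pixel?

In the 3180×2544 frame the render fills the width: height = 3180 / 1.900 ≈ 1673.68 px.
Resizing to 2565 px wide multiplies everything by 0.8066: 1673.68 → 1350.00 px.

1350 px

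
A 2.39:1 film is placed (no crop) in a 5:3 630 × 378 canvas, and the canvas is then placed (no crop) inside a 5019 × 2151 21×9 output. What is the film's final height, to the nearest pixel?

Inside the 630×378 canvas the film is width-limited at 630.00 × 263.60.
The 5:3 canvas is height-limited in 5019×2151, giving 3585.00 × 2151.00; scale factor 5.6905.
Applying the same ×5.6905: 263.60 → 1500.00.

1500 px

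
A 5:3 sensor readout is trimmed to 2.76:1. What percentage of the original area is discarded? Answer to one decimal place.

Going from 5:3 to 2.76:1 means cutting height while keeping width.
(1.667)/(2.760) ≈ 0.604 of the area survives, leaving 39.61% discarded.

39.6%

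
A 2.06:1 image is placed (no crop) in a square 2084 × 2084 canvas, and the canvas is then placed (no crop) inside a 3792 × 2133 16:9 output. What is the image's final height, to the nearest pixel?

First fit — 2.06:1 into 2084×2084 spans the width: 2084.00 × 1011.65.
The square canvas is height-limited in 3792×2133, giving 2133.00 × 2133.00; scale factor 1.0235.
So the image's height is 1011.65 × 1.0235 ≈ 1035.44.

1035 px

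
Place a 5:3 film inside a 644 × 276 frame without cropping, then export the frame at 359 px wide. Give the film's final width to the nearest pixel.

256 px

Fitted into 644×276, the film spans the height; its width is 276 × 5/3 ≈ 460.00 px.
Resizing to 359 px wide multiplies everything by 0.5575: 460.00 → 256.43 px.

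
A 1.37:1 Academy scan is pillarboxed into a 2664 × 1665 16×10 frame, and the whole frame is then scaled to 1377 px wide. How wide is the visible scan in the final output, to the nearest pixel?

In the 2664×1665 frame the scan fills the height: width = 1665 × 1.370 ≈ 2281.05 px.
Scaling 2664 → 1377 is ×0.5169, so the width becomes 2281.05 × 0.5169 ≈ 1179.06 px.

1179 px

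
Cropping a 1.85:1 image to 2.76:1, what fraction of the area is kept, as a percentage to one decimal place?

67.0%

The width stays; only height is cut (since 2.76:1 is wider than 1.85:1).
Area ratio = (1.850)/(2.760) = 67.03% retained.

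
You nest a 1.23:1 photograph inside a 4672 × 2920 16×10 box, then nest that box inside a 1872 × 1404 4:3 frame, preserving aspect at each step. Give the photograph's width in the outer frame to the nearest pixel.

1439 px

First fit — 1.23:1 into 4672×2920 spans the height: 3591.60 × 2920.00.
The 16×10 canvas is width-limited in 1872×1404, giving 1872.00 × 1170.00; scale factor 0.4007.
Applying the same ×0.4007: 3591.60 → 1439.10.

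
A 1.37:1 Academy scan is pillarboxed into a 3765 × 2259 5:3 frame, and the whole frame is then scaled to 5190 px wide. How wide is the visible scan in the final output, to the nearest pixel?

At 3765×2259 the scan is height-limited, so width = 2259 × 1.370 ≈ 3094.83 px.
Resizing to 5190 px wide multiplies everything by 1.3785: 3094.83 → 4266.18 px.

4266 px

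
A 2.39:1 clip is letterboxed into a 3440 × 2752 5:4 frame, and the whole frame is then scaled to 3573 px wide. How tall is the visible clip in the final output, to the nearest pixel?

1495 px

Fitted into 3440×2752, the clip spans the width; its height is 3440 / 2.390 ≈ 1439.33 px.
Scaling 3440 → 3573 is ×1.0387, so the height becomes 1439.33 × 1.0387 ≈ 1494.98 px.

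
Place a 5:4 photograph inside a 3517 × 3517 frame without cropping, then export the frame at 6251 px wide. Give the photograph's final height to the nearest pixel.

Fitted into 3517×3517, the photograph spans the width; its height is 3517 × 4/5 ≈ 2813.60 px.
Resizing to 6251 px wide multiplies everything by 1.7774: 2813.60 → 5000.80 px.

5001 px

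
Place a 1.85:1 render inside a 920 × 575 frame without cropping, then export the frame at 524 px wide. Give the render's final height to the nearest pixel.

In the 920×575 frame the render fills the width: height = 920 / 1.850 ≈ 497.30 px.
The frame scales by 524/920 = 0.5696; 497.30 × 0.5696 ≈ 283.24 px.

283 px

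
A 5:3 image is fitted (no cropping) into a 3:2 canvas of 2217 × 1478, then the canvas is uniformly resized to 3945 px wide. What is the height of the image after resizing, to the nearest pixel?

In the 2217×1478 frame the image fills the width: height = 2217 × 3/5 ≈ 1330.20 px.
Resizing to 3945 px wide multiplies everything by 1.7794: 1330.20 → 2367.00 px.

2367 px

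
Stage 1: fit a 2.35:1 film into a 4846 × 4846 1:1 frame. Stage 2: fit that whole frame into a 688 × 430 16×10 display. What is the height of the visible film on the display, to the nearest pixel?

183 px

Inside the 4846×4846 canvas the film is width-limited at 4846.00 × 2062.13.
Second fit — the 1:1 canvas into 688×430 spans the height: 430.00 × 430.00 (×0.0887 from 4846×4846).
The film scales with it: height 2062.13 × 0.0887 ≈ 182.98.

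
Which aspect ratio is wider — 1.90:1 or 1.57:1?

1.9 and 1.57; 1.9 > 1.57.

1.90:1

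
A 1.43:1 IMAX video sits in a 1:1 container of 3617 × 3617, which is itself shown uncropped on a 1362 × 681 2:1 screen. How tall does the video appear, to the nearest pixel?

476 px

First fit — 1.43:1 IMAX into 3617×3617 spans the width: 3617.00 × 2529.37.
Second fit — the 1:1 canvas into 1362×681 spans the height: 681.00 × 681.00 (×0.1883 from 3617×3617).
So the video's height is 2529.37 × 0.1883 ≈ 476.22.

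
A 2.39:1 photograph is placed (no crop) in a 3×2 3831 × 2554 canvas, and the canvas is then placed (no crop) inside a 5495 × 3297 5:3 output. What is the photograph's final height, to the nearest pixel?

First fit — 2.39:1 into 3831×2554 spans the width: 3831.00 × 1602.93.
Second fit — the 3×2 canvas into 5495×3297 spans the height: 4945.50 × 3297.00 (×1.2909 from 3831×2554).
Applying the same ×1.2909: 1602.93 → 2069.25.

2069 px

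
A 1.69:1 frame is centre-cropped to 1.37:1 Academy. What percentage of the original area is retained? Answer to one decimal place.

81.1%

Going from 1.69:1 to 1.37:1 Academy means cutting width while keeping height.
(1.370)/(1.690) ≈ 0.811 of the area survives.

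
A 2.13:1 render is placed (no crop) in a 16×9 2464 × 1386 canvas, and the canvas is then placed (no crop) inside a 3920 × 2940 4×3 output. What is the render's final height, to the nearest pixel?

First fit — 2.13:1 into 2464×1386 spans the width: 2464.00 × 1156.81.
Second fit — the 16×9 canvas into 3920×2940 spans the width: 3920.00 × 2205.00 (×1.5909 from 2464×1386).
Applying the same ×1.5909: 1156.81 → 1840.38.

1840 px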